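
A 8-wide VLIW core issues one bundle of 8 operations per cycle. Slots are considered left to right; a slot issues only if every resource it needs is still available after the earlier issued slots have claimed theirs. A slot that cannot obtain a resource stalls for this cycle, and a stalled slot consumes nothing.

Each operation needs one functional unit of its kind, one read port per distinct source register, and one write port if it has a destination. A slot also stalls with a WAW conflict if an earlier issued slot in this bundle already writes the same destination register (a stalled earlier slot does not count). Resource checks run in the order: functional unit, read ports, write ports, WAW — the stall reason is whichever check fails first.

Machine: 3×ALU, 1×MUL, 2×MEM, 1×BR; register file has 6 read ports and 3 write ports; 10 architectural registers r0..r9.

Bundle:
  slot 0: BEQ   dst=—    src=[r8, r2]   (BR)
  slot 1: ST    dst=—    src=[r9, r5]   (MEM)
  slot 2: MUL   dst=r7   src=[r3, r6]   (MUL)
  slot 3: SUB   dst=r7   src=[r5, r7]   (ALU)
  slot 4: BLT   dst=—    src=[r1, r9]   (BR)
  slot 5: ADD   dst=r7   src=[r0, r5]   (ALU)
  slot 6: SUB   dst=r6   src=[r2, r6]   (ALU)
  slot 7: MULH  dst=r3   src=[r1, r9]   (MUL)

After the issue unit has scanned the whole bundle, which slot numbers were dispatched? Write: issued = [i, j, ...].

issued = [0, 1, 2]

[0] BR needs rd=2 wr=0: ok; after: ALU=3 MUL=1 MEM=2 BR=0, R=4, W=3
[1] MEM needs rd=2 wr=0: ok; after: ALU=3 MUL=1 MEM=1 BR=0, R=2, W=3
[2] MUL needs rd=2 wr=1: ok; after: ALU=3 MUL=0 MEM=1 BR=0, R=0, W=2
[3] ALU needs rd=2 wr=1: RD_PORT; after: ALU=3 MUL=0 MEM=1 BR=0, R=0, W=2
[4] BR needs rd=2 wr=0: FU; after: ALU=3 MUL=0 MEM=1 BR=0, R=0, W=2
[5] ALU needs rd=2 wr=1: RD_PORT; after: ALU=3 MUL=0 MEM=1 BR=0, R=0, W=2
[6] ALU needs rd=2 wr=1: RD_PORT; after: ALU=3 MUL=0 MEM=1 BR=0, R=0, W=2
[7] MUL needs rd=2 wr=1: FU; after: ALU=3 MUL=0 MEM=1 BR=0, R=0, W=2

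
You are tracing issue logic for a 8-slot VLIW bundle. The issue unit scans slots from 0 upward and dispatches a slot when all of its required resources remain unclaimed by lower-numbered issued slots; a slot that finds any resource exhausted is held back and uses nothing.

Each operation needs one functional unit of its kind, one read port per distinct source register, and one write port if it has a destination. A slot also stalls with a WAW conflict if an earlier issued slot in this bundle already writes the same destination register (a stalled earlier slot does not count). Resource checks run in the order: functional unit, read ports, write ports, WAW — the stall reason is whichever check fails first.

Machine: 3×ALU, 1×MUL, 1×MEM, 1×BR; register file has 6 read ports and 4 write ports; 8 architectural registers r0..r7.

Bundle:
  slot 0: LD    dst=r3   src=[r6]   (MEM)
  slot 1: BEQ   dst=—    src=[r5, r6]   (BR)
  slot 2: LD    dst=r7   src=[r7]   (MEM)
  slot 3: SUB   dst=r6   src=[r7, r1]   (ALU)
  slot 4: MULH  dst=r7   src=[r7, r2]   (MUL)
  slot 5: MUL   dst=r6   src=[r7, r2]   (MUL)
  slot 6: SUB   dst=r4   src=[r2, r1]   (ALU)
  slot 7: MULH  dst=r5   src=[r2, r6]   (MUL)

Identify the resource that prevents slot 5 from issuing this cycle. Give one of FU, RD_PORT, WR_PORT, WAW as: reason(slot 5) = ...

(0) want 1×MEM +1rd +1wr — yes → AL3|MU1|ME0|BR1|rd5|wr3
(1) want 1×BR +2rd +0wr — yes → AL3|MU1|ME0|BR0|rd3|wr3
(2) want 1×MEM +1rd +1wr — FU → AL3|MU1|ME0|BR0|rd3|wr3
(3) want 1×ALU +2rd +1wr — yes → AL2|MU1|ME0|BR0|rd1|wr2
(4) want 1×MUL +2rd +1wr — RD_PORT → AL2|MU1|ME0|BR0|rd1|wr2
(5) want 1×MUL +2rd +1wr — RD_PORT → AL2|MU1|ME0|BR0|rd1|wr2
(6) want 1×ALU +2rd +1wr — RD_PORT → AL2|MU1|ME0|BR0|rd1|wr2
(7) want 1×MUL +2rd +1wr — RD_PORT → AL2|MU1|ME0|BR0|rd1|wr2

reason(slot 5) = RD_PORT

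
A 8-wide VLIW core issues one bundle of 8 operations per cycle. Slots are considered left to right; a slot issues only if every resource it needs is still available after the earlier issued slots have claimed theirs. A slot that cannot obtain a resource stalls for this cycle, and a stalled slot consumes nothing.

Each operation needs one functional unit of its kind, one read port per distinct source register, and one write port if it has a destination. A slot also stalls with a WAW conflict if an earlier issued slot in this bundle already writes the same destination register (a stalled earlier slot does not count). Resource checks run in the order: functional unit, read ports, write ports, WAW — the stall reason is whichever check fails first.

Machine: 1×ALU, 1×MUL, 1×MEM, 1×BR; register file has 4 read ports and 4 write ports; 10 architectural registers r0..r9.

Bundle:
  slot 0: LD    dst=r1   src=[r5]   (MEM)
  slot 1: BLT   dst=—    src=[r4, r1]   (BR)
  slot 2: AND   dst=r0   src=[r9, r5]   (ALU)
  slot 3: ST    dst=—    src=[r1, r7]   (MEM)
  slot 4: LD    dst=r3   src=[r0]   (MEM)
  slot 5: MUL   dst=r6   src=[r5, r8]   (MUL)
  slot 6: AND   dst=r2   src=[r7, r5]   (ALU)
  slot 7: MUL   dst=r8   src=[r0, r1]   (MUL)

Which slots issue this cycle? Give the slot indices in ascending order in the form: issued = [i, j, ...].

slot 0 (MEM): ISSUE — free A1,Mu1,Ld0,B1 rp3 wp3
slot 1 (BR): ISSUE — free A1,Mu1,Ld0,B0 rp1 wp3
slot 2 (ALU): stall RD_PORT — free A1,Mu1,Ld0,B0 rp1 wp3
slot 3 (MEM): stall FU — free A1,Mu1,Ld0,B0 rp1 wp3
slot 4 (MEM): stall FU — free A1,Mu1,Ld0,B0 rp1 wp3
slot 5 (MUL): stall RD_PORT — free A1,Mu1,Ld0,B0 rp1 wp3
slot 6 (ALU): stall RD_PORT — free A1,Mu1,Ld0,B0 rp1 wp3
slot 7 (MUL): stall RD_PORT — free A1,Mu1,Ld0,B0 rp1 wp3

issued = [0, 1]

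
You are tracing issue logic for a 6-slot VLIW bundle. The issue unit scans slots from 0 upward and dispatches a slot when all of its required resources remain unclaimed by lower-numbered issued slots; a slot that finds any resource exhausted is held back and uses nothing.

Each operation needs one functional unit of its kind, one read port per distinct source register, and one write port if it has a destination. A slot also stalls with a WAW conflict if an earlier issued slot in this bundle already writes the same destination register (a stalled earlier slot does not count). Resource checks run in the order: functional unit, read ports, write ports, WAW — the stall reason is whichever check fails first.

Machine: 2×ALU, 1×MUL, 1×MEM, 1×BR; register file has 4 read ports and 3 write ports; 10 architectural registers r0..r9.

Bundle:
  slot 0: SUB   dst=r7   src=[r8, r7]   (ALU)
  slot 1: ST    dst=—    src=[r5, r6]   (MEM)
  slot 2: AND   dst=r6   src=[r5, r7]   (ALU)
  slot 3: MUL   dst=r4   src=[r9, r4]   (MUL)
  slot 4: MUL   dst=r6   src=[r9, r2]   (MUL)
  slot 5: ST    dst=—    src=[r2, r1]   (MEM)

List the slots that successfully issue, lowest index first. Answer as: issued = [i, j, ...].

issued = [0, 1]

  0. ALU→r7 ⇒ go  {1A/1Mu/1Ld/1B | 2r 2w}
  1. MEM ⇒ go  {1A/1Mu/0Ld/1B | 0r 2w}
  2. ALU→r6 ⇒ no(RD_PORT)  {1A/1Mu/0Ld/1B | 0r 2w}
  3. MUL→r4 ⇒ no(RD_PORT)  {1A/1Mu/0Ld/1B | 0r 2w}
  4. MUL→r6 ⇒ no(RD_PORT)  {1A/1Mu/0Ld/1B | 0r 2w}
  5. MEM ⇒ no(FU)  {1A/1Mu/0Ld/1B | 0r 2w}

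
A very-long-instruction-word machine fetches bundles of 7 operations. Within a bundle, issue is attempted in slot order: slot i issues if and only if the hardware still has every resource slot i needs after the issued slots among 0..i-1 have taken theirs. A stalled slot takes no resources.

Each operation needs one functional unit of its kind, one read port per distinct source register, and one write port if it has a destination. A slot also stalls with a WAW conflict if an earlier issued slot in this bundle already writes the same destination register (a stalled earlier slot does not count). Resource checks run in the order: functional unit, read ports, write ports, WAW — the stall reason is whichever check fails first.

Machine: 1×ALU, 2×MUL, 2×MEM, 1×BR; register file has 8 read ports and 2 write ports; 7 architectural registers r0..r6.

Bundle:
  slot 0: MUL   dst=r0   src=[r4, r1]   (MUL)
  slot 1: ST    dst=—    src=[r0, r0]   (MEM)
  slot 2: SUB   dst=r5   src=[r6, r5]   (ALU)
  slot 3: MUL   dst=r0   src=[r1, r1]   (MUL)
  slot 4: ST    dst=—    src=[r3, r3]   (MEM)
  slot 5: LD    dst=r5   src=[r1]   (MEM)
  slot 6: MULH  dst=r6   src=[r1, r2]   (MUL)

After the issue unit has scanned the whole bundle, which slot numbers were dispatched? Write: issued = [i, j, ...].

issued = [0, 1, 2, 4]

#0 MUL src=r4,r1 dispatched  <A:1 Mu:1 Ld:2 B:1 rd:6 wr:1>
#1 MEM src=r0,r0 dispatched  <A:1 Mu:1 Ld:1 B:1 rd:5 wr:1>
#2 ALU src=r6,r5 dispatched  <A:0 Mu:1 Ld:1 B:1 rd:3 wr:0>
#3 MUL src=r1,r1 held:WR_PORT  <A:0 Mu:1 Ld:1 B:1 rd:3 wr:0>
#4 MEM src=r3,r3 dispatched  <A:0 Mu:1 Ld:0 B:1 rd:2 wr:0>
#5 MEM src=r1 held:FU  <A:0 Mu:1 Ld:0 B:1 rd:2 wr:0>
#6 MUL src=r1,r2 held:WR_PORT  <A:0 Mu:1 Ld:0 B:1 rd:2 wr:0>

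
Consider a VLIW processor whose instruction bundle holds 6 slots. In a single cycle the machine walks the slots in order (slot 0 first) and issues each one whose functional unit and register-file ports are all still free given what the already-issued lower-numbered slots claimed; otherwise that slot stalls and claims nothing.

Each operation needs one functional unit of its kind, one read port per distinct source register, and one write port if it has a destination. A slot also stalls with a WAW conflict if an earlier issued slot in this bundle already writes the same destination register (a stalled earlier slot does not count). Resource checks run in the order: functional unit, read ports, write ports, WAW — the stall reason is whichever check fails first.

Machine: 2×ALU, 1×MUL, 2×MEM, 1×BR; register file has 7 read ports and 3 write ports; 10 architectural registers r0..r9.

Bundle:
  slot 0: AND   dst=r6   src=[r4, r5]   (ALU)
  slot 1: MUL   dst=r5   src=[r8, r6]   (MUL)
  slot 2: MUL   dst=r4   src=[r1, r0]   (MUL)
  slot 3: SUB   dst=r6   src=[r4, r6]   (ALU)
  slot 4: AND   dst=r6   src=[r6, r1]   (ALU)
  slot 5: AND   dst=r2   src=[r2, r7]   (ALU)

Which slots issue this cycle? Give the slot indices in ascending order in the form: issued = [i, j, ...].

issued = [0, 1, 5]

slot 0 (ALU): ISSUE — free A1,Mu1,Ld2,B1 rp5 wp2
slot 1 (MUL): ISSUE — free A1,Mu0,Ld2,B1 rp3 wp1
slot 2 (MUL): stall FU — free A1,Mu0,Ld2,B1 rp3 wp1
slot 3 (ALU): stall WAW — free A1,Mu0,Ld2,B1 rp3 wp1
slot 4 (ALU): stall WAW — free A1,Mu0,Ld2,B1 rp3 wp1
slot 5 (ALU): ISSUE — free A0,Mu0,Ld2,B1 rp1 wp0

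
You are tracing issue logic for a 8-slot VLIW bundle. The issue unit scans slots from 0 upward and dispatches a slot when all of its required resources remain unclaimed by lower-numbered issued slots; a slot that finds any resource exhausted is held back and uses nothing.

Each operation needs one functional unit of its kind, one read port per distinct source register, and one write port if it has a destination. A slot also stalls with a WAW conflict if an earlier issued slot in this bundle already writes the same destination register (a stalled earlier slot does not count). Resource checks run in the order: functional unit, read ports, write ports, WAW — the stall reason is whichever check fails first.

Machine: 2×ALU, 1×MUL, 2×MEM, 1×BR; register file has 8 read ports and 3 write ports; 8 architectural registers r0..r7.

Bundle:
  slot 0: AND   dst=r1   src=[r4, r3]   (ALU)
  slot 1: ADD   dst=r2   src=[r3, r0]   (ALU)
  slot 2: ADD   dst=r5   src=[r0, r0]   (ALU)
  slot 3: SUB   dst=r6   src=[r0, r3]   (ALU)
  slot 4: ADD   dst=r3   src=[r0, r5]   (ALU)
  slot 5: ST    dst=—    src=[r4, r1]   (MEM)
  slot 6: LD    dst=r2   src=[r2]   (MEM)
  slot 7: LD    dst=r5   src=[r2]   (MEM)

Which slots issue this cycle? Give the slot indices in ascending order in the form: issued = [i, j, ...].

[0] ALU needs rd=2 wr=1: ok; after: ALU=1 MUL=1 MEM=2 BR=1, R=6, W=2
[1] ALU needs rd=2 wr=1: ok; after: ALU=0 MUL=1 MEM=2 BR=1, R=4, W=1
[2] ALU needs rd=1 wr=1: FU; after: ALU=0 MUL=1 MEM=2 BR=1, R=4, W=1
[3] ALU needs rd=2 wr=1: FU; after: ALU=0 MUL=1 MEM=2 BR=1, R=4, W=1
[4] ALU needs rd=2 wr=1: FU; after: ALU=0 MUL=1 MEM=2 BR=1, R=4, W=1
[5] MEM needs rd=2 wr=0: ok; after: ALU=0 MUL=1 MEM=1 BR=1, R=2, W=1
[6] MEM needs rd=1 wr=1: WAW; after: ALU=0 MUL=1 MEM=1 BR=1, R=2, W=1
[7] MEM needs rd=1 wr=1: ok; after: ALU=0 MUL=1 MEM=0 BR=1, R=1, W=0

issued = [0, 1, 5, 7]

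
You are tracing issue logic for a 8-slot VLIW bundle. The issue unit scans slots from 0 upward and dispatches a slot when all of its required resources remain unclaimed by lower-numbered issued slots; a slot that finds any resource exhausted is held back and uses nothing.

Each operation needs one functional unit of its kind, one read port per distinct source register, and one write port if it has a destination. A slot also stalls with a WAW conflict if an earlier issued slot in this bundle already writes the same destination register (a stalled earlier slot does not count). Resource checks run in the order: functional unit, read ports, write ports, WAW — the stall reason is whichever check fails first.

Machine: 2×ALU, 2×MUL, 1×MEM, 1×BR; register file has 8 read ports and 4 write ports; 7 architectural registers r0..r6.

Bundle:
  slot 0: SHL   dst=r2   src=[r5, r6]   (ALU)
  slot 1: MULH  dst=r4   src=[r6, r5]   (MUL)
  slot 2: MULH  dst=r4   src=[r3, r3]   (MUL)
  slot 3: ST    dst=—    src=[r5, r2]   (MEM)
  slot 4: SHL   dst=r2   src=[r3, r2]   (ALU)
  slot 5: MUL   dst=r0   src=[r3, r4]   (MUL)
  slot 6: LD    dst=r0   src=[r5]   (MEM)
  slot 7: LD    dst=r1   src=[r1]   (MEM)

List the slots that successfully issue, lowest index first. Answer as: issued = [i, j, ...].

issued = [0, 1, 3, 5]

#0 ALU src=r5,r6 dispatched  <A:1 Mu:2 Ld:1 B:1 rd:6 wr:3>
#1 MUL src=r6,r5 dispatched  <A:1 Mu:1 Ld:1 B:1 rd:4 wr:2>
#2 MUL src=r3,r3 held:WAW  <A:1 Mu:1 Ld:1 B:1 rd:4 wr:2>
#3 MEM src=r5,r2 dispatched  <A:1 Mu:1 Ld:0 B:1 rd:2 wr:2>
#4 ALU src=r3,r2 held:WAW  <A:1 Mu:1 Ld:0 B:1 rd:2 wr:2>
#5 MUL src=r3,r4 dispatched  <A:1 Mu:0 Ld:0 B:1 rd:0 wr:1>
#6 MEM src=r5 held:FU  <A:1 Mu:0 Ld:0 B:1 rd:0 wr:1>
#7 MEM src=r1 held:FU  <A:1 Mu:0 Ld:0 B:1 rd:0 wr:1>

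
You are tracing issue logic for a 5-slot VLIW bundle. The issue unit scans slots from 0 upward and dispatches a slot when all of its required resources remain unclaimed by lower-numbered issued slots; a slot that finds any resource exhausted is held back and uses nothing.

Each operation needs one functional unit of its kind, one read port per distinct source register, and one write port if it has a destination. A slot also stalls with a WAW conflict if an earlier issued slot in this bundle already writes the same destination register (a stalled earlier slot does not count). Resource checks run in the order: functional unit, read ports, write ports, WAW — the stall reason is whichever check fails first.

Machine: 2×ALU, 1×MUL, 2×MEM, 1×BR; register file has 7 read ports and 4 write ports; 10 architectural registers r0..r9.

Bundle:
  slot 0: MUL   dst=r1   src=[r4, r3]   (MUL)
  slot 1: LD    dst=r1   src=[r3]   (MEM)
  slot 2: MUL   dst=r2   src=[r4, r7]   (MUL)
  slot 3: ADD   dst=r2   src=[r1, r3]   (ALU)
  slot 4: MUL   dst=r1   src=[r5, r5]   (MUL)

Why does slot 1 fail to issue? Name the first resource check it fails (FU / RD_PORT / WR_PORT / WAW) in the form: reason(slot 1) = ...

reason(slot 1) = WAW

  0. MUL→r1 ⇒ go  {2A/0Mu/2Ld/1B | 5r 3w}
  1. MEM→r1 ⇒ no(WAW)  {2A/0Mu/2Ld/1B | 5r 3w}
  2. MUL→r2 ⇒ no(FU)  {2A/0Mu/2Ld/1B | 5r 3w}
  3. ALU→r2 ⇒ go  {1A/0Mu/2Ld/1B | 3r 2w}
  4. MUL→r1 ⇒ no(FU)  {1A/0Mu/2Ld/1B | 3r 2w}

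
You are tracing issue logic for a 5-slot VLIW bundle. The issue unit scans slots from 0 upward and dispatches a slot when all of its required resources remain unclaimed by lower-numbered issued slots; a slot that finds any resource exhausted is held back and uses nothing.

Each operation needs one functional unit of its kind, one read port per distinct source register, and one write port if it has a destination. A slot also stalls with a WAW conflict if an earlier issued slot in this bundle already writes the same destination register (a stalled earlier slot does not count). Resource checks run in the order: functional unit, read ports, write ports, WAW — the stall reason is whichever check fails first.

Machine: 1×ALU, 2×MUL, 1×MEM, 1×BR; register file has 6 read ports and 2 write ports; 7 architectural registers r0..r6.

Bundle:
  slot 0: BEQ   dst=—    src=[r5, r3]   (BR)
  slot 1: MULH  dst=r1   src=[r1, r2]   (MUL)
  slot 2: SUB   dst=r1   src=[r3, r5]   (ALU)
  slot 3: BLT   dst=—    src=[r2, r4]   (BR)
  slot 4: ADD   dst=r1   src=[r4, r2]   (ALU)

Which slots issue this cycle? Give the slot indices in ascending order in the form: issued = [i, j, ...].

#0 BR src=r5,r3 dispatched  <A:1 Mu:2 Ld:1 B:0 rd:4 wr:2>
#1 MUL src=r1,r2 dispatched  <A:1 Mu:1 Ld:1 B:0 rd:2 wr:1>
#2 ALU src=r3,r5 held:WAW  <A:1 Mu:1 Ld:1 B:0 rd:2 wr:1>
#3 BR src=r2,r4 held:FU  <A:1 Mu:1 Ld:1 B:0 rd:2 wr:1>
#4 ALU src=r4,r2 held:WAW  <A:1 Mu:1 Ld:1 B:0 rd:2 wr:1>

issued = [0, 1]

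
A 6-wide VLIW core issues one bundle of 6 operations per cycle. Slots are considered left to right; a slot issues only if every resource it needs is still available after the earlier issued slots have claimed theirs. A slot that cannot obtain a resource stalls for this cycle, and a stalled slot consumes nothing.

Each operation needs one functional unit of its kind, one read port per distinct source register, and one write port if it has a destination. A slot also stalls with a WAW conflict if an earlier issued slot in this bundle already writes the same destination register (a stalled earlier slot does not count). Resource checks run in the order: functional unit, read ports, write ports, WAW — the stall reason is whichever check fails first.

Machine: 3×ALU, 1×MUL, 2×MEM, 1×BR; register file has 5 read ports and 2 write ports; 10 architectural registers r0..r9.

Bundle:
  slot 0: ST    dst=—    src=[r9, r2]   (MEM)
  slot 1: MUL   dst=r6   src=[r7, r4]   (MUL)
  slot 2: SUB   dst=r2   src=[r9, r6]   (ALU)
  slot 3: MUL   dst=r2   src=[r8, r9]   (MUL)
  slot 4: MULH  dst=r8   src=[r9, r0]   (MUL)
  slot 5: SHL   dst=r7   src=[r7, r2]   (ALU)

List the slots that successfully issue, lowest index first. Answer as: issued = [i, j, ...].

  0. MEM ⇒ go  {3A/1Mu/1Ld/1B | 3r 2w}
  1. MUL→r6 ⇒ go  {3A/0Mu/1Ld/1B | 1r 1w}
  2. ALU→r2 ⇒ no(RD_PORT)  {3A/0Mu/1Ld/1B | 1r 1w}
  3. MUL→r2 ⇒ no(FU)  {3A/0Mu/1Ld/1B | 1r 1w}
  4. MUL→r8 ⇒ no(FU)  {3A/0Mu/1Ld/1B | 1r 1w}
  5. ALU→r7 ⇒ no(RD_PORT)  {3A/0Mu/1Ld/1B | 1r 1w}

issued = [0, 1]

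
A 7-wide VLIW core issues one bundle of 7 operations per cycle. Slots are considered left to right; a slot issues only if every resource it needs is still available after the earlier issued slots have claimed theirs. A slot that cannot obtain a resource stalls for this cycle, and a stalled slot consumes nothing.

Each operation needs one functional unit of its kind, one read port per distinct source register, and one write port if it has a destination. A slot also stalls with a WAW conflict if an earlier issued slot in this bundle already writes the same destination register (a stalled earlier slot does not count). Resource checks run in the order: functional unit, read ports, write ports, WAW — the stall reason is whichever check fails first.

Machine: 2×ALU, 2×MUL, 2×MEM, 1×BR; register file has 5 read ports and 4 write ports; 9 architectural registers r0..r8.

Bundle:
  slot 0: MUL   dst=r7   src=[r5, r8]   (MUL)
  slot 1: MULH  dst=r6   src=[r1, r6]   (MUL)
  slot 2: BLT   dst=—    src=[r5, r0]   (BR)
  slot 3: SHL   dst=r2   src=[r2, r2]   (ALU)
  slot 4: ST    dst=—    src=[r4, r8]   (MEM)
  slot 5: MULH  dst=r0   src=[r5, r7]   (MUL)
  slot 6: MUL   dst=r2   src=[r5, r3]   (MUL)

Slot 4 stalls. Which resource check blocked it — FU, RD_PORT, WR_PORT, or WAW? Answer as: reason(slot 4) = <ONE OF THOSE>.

  0. MUL→r7 ⇒ go  {2A/1Mu/2Ld/1B | 3r 3w}
  1. MUL→r6 ⇒ go  {2A/0Mu/2Ld/1B | 1r 2w}
  2. BR ⇒ no(RD_PORT)  {2A/0Mu/2Ld/1B | 1r 2w}
  3. ALU→r2 ⇒ go  {1A/0Mu/2Ld/1B | 0r 1w}
  4. MEM ⇒ no(RD_PORT)  {1A/0Mu/2Ld/1B | 0r 1w}
  5. MUL→r0 ⇒ no(FU)  {1A/0Mu/2Ld/1B | 0r 1w}
  6. MUL→r2 ⇒ no(FU)  {1A/0Mu/2Ld/1B | 0r 1w}

reason(slot 4) = RD_PORT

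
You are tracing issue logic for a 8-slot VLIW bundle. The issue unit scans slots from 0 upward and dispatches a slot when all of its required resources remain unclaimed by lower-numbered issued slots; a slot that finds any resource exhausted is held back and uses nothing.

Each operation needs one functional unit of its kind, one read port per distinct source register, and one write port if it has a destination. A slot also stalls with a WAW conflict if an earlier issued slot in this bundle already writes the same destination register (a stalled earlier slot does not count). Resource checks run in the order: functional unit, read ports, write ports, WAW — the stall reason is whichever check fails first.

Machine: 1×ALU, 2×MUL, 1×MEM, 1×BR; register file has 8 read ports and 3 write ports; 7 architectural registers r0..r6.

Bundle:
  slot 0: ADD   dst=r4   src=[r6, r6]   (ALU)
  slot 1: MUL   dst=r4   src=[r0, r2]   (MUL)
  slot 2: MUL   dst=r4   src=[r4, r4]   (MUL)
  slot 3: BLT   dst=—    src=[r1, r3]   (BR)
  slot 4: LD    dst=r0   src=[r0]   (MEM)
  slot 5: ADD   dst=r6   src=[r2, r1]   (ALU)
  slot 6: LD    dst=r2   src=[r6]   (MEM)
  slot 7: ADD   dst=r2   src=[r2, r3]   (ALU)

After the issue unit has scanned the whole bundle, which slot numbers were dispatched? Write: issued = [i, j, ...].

slot 0 (ALU): ISSUE — free A0,Mu2,Ld1,B1 rp7 wp2
slot 1 (MUL): stall WAW — free A0,Mu2,Ld1,B1 rp7 wp2
slot 2 (MUL): stall WAW — free A0,Mu2,Ld1,B1 rp7 wp2
slot 3 (BR): ISSUE — free A0,Mu2,Ld1,B0 rp5 wp2
slot 4 (MEM): ISSUE — free A0,Mu2,Ld0,B0 rp4 wp1
slot 5 (ALU): stall FU — free A0,Mu2,Ld0,B0 rp4 wp1
slot 6 (MEM): stall FU — free A0,Mu2,Ld0,B0 rp4 wp1
slot 7 (ALU): stall FU — free A0,Mu2,Ld0,B0 rp4 wp1

issued = [0, 3, 4]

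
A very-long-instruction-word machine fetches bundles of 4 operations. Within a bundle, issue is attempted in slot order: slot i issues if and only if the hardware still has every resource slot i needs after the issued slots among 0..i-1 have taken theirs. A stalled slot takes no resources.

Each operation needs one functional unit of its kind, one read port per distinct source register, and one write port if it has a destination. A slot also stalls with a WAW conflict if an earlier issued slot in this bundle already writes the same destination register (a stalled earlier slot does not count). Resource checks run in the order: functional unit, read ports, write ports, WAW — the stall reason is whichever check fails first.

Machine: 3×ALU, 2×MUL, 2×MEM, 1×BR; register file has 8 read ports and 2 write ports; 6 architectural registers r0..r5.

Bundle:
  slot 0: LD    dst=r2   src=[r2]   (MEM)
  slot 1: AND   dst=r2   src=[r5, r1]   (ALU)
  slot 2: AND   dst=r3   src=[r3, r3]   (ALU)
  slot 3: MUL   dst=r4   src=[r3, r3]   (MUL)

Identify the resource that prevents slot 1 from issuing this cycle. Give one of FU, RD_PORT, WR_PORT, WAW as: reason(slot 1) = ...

[0] MEM needs rd=1 wr=1: ok; after: ALU=3 MUL=2 MEM=1 BR=1, R=7, W=1
[1] ALU needs rd=2 wr=1: WAW; after: ALU=3 MUL=2 MEM=1 BR=1, R=7, W=1
[2] ALU needs rd=1 wr=1: ok; after: ALU=2 MUL=2 MEM=1 BR=1, R=6, W=0
[3] MUL needs rd=1 wr=1: WR_PORT; after: ALU=2 MUL=2 MEM=1 BR=1, R=6, W=0

reason(slot 1) = WAW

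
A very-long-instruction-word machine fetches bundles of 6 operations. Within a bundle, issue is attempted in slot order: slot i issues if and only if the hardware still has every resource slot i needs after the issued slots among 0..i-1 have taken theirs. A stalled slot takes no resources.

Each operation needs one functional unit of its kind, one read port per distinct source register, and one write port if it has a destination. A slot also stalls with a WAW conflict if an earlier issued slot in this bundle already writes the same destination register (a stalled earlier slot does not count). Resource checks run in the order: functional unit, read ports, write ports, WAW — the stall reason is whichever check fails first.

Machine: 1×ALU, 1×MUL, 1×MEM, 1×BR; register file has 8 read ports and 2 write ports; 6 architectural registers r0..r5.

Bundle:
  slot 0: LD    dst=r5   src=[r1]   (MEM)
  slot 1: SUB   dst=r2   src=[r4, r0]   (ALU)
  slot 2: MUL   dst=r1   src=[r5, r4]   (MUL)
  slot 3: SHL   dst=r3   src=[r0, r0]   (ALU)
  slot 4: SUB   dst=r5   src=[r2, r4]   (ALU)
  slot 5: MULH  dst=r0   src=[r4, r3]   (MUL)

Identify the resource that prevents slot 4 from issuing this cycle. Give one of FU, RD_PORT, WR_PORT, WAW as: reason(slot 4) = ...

#0 MEM src=r1 dispatched  <A:1 Mu:1 Ld:0 B:1 rd:7 wr:1>
#1 ALU src=r4,r0 dispatched  <A:0 Mu:1 Ld:0 B:1 rd:5 wr:0>
#2 MUL src=r5,r4 held:WR_PORT  <A:0 Mu:1 Ld:0 B:1 rd:5 wr:0>
#3 ALU src=r0,r0 held:FU  <A:0 Mu:1 Ld:0 B:1 rd:5 wr:0>
#4 ALU src=r2,r4 held:FU  <A:0 Mu:1 Ld:0 B:1 rd:5 wr:0>
#5 MUL src=r4,r3 held:WR_PORT  <A:0 Mu:1 Ld:0 B:1 rd:5 wr:0>

reason(slot 4) = FU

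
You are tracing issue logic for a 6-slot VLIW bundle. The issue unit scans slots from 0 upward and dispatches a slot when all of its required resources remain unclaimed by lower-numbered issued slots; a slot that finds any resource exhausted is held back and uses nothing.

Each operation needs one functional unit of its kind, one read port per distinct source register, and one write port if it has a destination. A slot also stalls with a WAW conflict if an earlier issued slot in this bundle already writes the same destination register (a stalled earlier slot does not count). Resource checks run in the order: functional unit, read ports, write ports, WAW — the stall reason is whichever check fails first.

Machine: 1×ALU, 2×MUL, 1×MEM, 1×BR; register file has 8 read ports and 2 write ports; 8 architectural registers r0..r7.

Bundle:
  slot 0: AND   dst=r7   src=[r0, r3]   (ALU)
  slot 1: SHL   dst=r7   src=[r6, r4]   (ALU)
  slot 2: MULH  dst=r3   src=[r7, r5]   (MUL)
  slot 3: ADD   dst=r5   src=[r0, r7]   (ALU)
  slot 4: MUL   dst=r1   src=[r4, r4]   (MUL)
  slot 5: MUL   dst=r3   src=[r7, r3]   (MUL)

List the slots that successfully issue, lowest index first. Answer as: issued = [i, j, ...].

#0 ALU src=r0,r3 dispatched  <A:0 Mu:2 Ld:1 B:1 rd:6 wr:1>
#1 ALU src=r6,r4 held:FU  <A:0 Mu:2 Ld:1 B:1 rd:6 wr:1>
#2 MUL src=r7,r5 dispatched  <A:0 Mu:1 Ld:1 B:1 rd:4 wr:0>
#3 ALU src=r0,r7 held:FU  <A:0 Mu:1 Ld:1 B:1 rd:4 wr:0>
#4 MUL src=r4,r4 held:WR_PORT  <A:0 Mu:1 Ld:1 B:1 rd:4 wr:0>
#5 MUL src=r7,r3 held:WR_PORT  <A:0 Mu:1 Ld:1 B:1 rd:4 wr:0>

issued = [0, 2]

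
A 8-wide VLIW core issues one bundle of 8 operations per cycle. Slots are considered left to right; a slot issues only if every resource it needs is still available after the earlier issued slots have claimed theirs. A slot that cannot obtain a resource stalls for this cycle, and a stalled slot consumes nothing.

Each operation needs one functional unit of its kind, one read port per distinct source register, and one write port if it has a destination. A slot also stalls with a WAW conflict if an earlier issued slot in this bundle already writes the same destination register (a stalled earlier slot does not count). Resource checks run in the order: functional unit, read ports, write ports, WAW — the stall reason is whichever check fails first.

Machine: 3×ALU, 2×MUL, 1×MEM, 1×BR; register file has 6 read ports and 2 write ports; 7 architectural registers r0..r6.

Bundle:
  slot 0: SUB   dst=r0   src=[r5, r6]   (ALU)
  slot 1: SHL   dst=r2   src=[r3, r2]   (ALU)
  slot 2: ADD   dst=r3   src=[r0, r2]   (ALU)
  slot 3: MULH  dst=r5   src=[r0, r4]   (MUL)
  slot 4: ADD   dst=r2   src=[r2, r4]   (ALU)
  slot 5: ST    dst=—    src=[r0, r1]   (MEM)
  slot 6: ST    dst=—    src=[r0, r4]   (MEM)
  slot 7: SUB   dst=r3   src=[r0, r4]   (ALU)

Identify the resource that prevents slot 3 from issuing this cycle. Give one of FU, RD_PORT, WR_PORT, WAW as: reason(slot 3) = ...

reason(slot 3) = WR_PORT

(0) want 1×ALU +2rd +1wr — yes → AL2|MU2|ME1|BR1|rd4|wr1
(1) want 1×ALU +2rd +1wr — yes → AL1|MU2|ME1|BR1|rd2|wr0
(2) want 1×ALU +2rd +1wr — WR_PORT → AL1|MU2|ME1|BR1|rd2|wr0
(3) want 1×MUL +2rd +1wr — WR_PORT → AL1|MU2|ME1|BR1|rd2|wr0
(4) want 1×ALU +2rd +1wr — WR_PORT → AL1|MU2|ME1|BR1|rd2|wr0
(5) want 1×MEM +2rd +0wr — yes → AL1|MU2|ME0|BR1|rd0|wr0
(6) want 1×MEM +2rd +0wr — FU → AL1|MU2|ME0|BR1|rd0|wr0
(7) want 1×ALU +2rd +1wr — RD_PORT → AL1|MU2|ME0|BR1|rd0|wr0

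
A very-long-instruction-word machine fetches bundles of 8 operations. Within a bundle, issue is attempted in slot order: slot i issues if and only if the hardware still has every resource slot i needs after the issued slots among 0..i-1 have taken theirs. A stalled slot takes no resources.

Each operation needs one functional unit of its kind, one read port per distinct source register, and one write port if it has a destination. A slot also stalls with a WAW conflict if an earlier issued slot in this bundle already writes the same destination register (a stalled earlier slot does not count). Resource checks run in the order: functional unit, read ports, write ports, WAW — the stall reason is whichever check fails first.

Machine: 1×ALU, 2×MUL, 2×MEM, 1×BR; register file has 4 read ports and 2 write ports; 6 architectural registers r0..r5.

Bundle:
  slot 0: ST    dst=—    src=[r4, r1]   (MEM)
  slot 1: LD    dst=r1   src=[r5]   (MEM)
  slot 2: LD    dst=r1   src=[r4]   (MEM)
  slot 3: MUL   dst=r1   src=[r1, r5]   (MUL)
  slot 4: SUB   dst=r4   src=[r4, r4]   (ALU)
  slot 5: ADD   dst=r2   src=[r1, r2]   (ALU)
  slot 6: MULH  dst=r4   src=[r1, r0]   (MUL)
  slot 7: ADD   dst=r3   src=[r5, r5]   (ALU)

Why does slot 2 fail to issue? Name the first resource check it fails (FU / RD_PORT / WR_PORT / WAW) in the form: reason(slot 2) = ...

reason(slot 2) = FU

slot 0 (MEM): ISSUE — free A1,Mu2,Ld1,B1 rp2 wp2
slot 1 (MEM): ISSUE — free A1,Mu2,Ld0,B1 rp1 wp1
slot 2 (MEM): stall FU — free A1,Mu2,Ld0,B1 rp1 wp1
slot 3 (MUL): stall RD_PORT — free A1,Mu2,Ld0,B1 rp1 wp1
slot 4 (ALU): ISSUE — free A0,Mu2,Ld0,B1 rp0 wp0
slot 5 (ALU): stall FU — free A0,Mu2,Ld0,B1 rp0 wp0
slot 6 (MUL): stall RD_PORT — free A0,Mu2,Ld0,B1 rp0 wp0
slot 7 (ALU): stall FU — free A0,Mu2,Ld0,B1 rp0 wp0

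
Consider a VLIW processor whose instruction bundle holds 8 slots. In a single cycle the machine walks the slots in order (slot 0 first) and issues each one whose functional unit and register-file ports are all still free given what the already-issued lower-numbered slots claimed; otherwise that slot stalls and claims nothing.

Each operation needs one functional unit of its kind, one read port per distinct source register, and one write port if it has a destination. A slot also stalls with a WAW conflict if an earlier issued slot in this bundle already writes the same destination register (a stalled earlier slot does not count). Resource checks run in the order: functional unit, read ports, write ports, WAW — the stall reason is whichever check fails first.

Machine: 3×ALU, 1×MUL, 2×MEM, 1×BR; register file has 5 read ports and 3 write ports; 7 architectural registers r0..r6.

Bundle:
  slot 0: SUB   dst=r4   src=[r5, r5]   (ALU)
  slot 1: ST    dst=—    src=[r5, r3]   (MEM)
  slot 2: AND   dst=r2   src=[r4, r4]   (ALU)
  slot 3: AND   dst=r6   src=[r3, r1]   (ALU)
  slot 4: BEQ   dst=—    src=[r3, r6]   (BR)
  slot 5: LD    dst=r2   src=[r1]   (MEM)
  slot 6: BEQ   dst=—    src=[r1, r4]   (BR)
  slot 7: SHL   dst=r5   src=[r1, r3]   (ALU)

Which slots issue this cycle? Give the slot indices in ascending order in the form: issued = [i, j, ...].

[0] ALU needs rd=1 wr=1: ok; after: ALU=2 MUL=1 MEM=2 BR=1, R=4, W=2
[1] MEM needs rd=2 wr=0: ok; after: ALU=2 MUL=1 MEM=1 BR=1, R=2, W=2
[2] ALU needs rd=1 wr=1: ok; after: ALU=1 MUL=1 MEM=1 BR=1, R=1, W=1
[3] ALU needs rd=2 wr=1: RD_PORT; after: ALU=1 MUL=1 MEM=1 BR=1, R=1, W=1
[4] BR needs rd=2 wr=0: RD_PORT; after: ALU=1 MUL=1 MEM=1 BR=1, R=1, W=1
[5] MEM needs rd=1 wr=1: WAW; after: ALU=1 MUL=1 MEM=1 BR=1, R=1, W=1
[6] BR needs rd=2 wr=0: RD_PORT; after: ALU=1 MUL=1 MEM=1 BR=1, R=1, W=1
[7] ALU needs rd=2 wr=1: RD_PORT; after: ALU=1 MUL=1 MEM=1 BR=1, R=1, W=1

issued = [0, 1, 2]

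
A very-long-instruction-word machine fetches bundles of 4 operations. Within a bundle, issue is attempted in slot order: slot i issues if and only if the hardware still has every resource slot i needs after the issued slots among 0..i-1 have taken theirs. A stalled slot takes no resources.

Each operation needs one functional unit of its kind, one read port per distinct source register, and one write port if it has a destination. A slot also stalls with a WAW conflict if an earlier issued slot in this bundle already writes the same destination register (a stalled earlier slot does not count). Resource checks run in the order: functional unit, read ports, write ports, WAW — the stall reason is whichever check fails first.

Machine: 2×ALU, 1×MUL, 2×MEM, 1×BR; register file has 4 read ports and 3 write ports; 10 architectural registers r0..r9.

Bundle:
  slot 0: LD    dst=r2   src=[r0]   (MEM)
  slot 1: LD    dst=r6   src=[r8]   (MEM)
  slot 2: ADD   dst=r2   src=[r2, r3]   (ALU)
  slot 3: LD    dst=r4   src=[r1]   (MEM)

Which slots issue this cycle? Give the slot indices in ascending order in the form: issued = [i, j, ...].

issued = [0, 1]

  0. MEM→r2 ⇒ go  {2A/1Mu/1Ld/1B | 3r 2w}
  1. MEM→r6 ⇒ go  {2A/1Mu/0Ld/1B | 2r 1w}
  2. ALU→r2 ⇒ no(WAW)  {2A/1Mu/0Ld/1B | 2r 1w}
  3. MEM→r4 ⇒ no(FU)  {2A/1Mu/0Ld/1B | 2r 1w}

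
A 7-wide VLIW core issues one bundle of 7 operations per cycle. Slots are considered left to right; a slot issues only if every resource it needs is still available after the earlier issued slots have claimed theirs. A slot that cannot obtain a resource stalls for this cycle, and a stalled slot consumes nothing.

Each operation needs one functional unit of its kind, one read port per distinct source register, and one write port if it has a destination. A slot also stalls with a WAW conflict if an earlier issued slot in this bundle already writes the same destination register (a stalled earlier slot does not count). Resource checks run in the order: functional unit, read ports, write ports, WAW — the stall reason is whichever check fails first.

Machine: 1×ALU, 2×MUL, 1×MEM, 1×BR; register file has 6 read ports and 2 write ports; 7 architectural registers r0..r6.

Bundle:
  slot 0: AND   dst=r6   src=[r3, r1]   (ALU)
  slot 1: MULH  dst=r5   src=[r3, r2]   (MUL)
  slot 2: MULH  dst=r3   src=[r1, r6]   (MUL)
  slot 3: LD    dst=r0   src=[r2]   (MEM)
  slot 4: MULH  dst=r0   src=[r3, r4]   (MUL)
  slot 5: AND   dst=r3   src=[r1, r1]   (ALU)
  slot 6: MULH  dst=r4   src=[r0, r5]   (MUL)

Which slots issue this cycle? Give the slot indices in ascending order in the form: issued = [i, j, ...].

issued = [0, 1]

  0. ALU→r6 ⇒ go  {0A/2Mu/1Ld/1B | 4r 1w}
  1. MUL→r5 ⇒ go  {0A/1Mu/1Ld/1B | 2r 0w}
  2. MUL→r3 ⇒ no(WR_PORT)  {0A/1Mu/1Ld/1B | 2r 0w}
  3. MEM→r0 ⇒ no(WR_PORT)  {0A/1Mu/1Ld/1B | 2r 0w}
  4. MUL→r0 ⇒ no(WR_PORT)  {0A/1Mu/1Ld/1B | 2r 0w}
  5. ALU→r3 ⇒ no(FU)  {0A/1Mu/1Ld/1B | 2r 0w}
  6. MUL→r4 ⇒ no(WR_PORT)  {0A/1Mu/1Ld/1B | 2r 0w}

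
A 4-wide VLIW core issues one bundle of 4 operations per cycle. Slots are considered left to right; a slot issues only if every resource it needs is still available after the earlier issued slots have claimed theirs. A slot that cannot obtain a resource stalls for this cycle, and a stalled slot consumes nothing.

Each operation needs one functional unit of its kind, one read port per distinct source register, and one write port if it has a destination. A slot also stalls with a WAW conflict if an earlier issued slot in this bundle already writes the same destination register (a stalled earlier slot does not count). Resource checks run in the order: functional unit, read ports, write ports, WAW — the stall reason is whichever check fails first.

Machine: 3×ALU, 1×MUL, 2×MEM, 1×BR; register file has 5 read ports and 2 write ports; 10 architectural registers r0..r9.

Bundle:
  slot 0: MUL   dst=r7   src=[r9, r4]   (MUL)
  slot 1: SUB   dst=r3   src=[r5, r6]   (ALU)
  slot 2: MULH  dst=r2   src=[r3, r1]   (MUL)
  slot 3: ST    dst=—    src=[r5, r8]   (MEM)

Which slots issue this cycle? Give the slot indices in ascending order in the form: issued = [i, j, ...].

issued = [0, 1]

#0 MUL src=r9,r4 dispatched  <A:3 Mu:0 Ld:2 B:1 rd:3 wr:1>
#1 ALU src=r5,r6 dispatched  <A:2 Mu:0 Ld:2 B:1 rd:1 wr:0>
#2 MUL src=r3,r1 held:FU  <A:2 Mu:0 Ld:2 B:1 rd:1 wr:0>
#3 MEM src=r5,r8 held:RD_PORT  <A:2 Mu:0 Ld:2 B:1 rd:1 wr:0>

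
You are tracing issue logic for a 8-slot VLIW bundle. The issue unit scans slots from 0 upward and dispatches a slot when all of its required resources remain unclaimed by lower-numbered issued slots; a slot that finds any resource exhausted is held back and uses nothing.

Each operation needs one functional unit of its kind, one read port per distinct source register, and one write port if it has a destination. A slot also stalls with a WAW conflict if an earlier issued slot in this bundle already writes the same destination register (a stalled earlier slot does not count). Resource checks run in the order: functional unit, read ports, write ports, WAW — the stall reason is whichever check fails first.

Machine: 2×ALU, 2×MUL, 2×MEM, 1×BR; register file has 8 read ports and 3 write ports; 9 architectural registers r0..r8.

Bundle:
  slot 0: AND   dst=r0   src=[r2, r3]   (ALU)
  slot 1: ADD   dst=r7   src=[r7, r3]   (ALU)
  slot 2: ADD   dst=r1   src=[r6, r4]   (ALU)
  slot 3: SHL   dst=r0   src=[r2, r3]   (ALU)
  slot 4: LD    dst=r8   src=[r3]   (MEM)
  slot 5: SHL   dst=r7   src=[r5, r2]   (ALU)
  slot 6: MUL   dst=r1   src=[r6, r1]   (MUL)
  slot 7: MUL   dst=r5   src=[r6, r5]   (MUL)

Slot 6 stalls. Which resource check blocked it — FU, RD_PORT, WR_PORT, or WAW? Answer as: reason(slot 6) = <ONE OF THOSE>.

reason(slot 6) = WR_PORT

  0. ALU→r0 ⇒ go  {1A/2Mu/2Ld/1B | 6r 2w}
  1. ALU→r7 ⇒ go  {0A/2Mu/2Ld/1B | 4r 1w}
  2. ALU→r1 ⇒ no(FU)  {0A/2Mu/2Ld/1B | 4r 1w}
  3. ALU→r0 ⇒ no(FU)  {0A/2Mu/2Ld/1B | 4r 1w}
  4. MEM→r8 ⇒ go  {0A/2Mu/1Ld/1B | 3r 0w}
  5. ALU→r7 ⇒ no(FU)  {0A/2Mu/1Ld/1B | 3r 0w}
  6. MUL→r1 ⇒ no(WR_PORT)  {0A/2Mu/1Ld/1B | 3r 0w}
  7. MUL→r5 ⇒ no(WR_PORT)  {0A/2Mu/1Ld/1B | 3r 0w}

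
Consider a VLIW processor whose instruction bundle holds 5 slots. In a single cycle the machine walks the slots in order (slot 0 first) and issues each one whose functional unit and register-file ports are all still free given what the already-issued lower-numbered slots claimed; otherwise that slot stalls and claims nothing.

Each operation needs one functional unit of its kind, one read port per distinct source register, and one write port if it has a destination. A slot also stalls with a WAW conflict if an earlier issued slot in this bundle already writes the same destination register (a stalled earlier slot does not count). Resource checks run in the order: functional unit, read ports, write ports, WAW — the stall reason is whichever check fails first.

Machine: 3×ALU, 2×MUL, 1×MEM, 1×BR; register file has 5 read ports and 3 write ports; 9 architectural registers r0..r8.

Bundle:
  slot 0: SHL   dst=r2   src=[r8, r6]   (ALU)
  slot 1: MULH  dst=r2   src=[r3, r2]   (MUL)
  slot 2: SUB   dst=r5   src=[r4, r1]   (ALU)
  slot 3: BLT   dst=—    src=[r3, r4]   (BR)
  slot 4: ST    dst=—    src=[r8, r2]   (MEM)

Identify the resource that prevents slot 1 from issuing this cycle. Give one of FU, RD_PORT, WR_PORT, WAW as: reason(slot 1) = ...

slot 0 (ALU): ISSUE — free A2,Mu2,Ld1,B1 rp3 wp2
slot 1 (MUL): stall WAW — free A2,Mu2,Ld1,B1 rp3 wp2
slot 2 (ALU): ISSUE — free A1,Mu2,Ld1,B1 rp1 wp1
slot 3 (BR): stall RD_PORT — free A1,Mu2,Ld1,B1 rp1 wp1
slot 4 (MEM): stall RD_PORT — free A1,Mu2,Ld1,B1 rp1 wp1

reason(slot 1) = WAW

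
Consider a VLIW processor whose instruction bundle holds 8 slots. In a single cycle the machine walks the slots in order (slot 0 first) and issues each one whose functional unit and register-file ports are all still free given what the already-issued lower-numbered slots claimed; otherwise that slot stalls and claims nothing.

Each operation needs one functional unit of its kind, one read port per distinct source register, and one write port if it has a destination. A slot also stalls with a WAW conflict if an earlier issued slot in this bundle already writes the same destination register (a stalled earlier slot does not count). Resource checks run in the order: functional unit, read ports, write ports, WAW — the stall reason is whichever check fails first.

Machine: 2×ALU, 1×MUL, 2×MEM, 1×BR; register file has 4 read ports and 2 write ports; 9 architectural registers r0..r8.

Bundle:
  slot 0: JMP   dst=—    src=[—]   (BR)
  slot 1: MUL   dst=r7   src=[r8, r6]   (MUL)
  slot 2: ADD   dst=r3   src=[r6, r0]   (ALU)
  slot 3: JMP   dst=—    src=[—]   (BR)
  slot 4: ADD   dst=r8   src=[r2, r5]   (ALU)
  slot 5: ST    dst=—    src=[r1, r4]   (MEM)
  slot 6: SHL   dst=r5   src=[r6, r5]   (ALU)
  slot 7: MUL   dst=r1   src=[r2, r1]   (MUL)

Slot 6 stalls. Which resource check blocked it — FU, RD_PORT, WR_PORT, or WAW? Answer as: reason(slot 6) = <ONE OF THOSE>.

reason(slot 6) = RD_PORT

(0) want 1×BR +0rd +0wr — yes → AL2|MU1|ME2|BR0|rd4|wr2
(1) want 1×MUL +2rd +1wr — yes → AL2|MU0|ME2|BR0|rd2|wr1
(2) want 1×ALU +2rd +1wr — yes → AL1|MU0|ME2|BR0|rd0|wr0
(3) want 1×BR +0rd +0wr — FU → AL1|MU0|ME2|BR0|rd0|wr0
(4) want 1×ALU +2rd +1wr — RD_PORT → AL1|MU0|ME2|BR0|rd0|wr0
(5) want 1×MEM +2rd +0wr — RD_PORT → AL1|MU0|ME2|BR0|rd0|wr0
(6) want 1×ALU +2rd +1wr — RD_PORT → AL1|MU0|ME2|BR0|rd0|wr0
(7) want 1×MUL +2rd +1wr — FU → AL1|MU0|ME2|BR0|rd0|wr0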